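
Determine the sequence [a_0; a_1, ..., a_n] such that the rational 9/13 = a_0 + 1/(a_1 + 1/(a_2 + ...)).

Run the Euclidean algorithm on 9 and 13; the successive quotients are the partial quotients a_0, a_1, ... (each step inverts the fractional part left over by the previous one):
  9 = 0*13 + 9, so a_0 = 0.
  13 = 1*9 + 4, so a_1 = 1.
  9 = 2*4 + 1, so a_2 = 2.
  4 = 4*1 + 0, so a_3 = 4.
The remainder reaches 0 after 4 divisions, so the expansion has 4 partial quotients, read off in order.

[0; 1, 2, 4]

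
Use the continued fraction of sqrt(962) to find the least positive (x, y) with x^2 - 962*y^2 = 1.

First expand sqrt(962) as a continued fraction. With x_i = (sqrt(962) + m_i)/d_i and (m_0, d_0) = (0, 1): a_0 = floor(sqrt(962)) = 31, since 31^2 = 961 <= 962 < 1024 = 32^2.
Iterate m_{i+1} = d_i*a_i - m_i, d_{i+1} = (962 - m_{i+1}^2)/d_i, a_{i+1} = floor((a_0 + m_{i+1})/d_{i+1}):
  m_1 = 1*31 - 0 = 31, d_1 = (962 - 31^2)/1 = 1/1 = 1, a_1 = floor((31 + 31)/1) = 62.
  m_2 = 1*62 - 31 = 31, d_2 = (962 - 31^2)/1 = 1/1 = 1: (m_2, d_2) = (m_1, d_1) = (31, 1), so from here the quotient a_1 repeats; the period length is 1.
So sqrt(962) = [31; (62)] with period length k = 1.
k is odd, so (p_{k-1}, q_{k-1}) only solves x^2 - 962y^2 = -1 and the fundamental solution of x^2 - 962y^2 = 1 is (p_{2k-1}, q_{2k-1}) = (p_1, q_1); compute convergents through index 1, running through the period twice.
Convergents (p_i = a_i*p_{i-1} + p_{i-2}, q_i = a_i*q_{i-1} + q_{i-2} with p_{-2}=0, p_{-1}=1, q_{-2}=1, q_{-1}=0):
  i=0: a_0=31, p_0 = 31*1 + 0 = 31, q_0 = 31*0 + 1 = 1.
  i=1: a_1=62, p_1 = 62*31 + 1 = 1923, q_1 = 62*1 + 0 = 62.
Indeed p_0^2 - 962*q_0^2 = 961 - 962 = -1, not +1.
Check: 1923^2 - 962*62^2 = 3697929 - 3697928 = 1, so (x, y) = (1923, 62) solves the equation, and by the theorem it is the least positive solution.

(x, y) = (1923, 62)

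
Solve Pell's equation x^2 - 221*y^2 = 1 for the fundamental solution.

(x, y) = (1665, 112)

First expand sqrt(221) as a continued fraction. With x_i = (sqrt(221) + m_i)/d_i and (m_0, d_0) = (0, 1): a_0 = floor(sqrt(221)) = 14, since 14^2 = 196 <= 221 < 225 = 15^2.
Iterate m_{i+1} = d_i*a_i - m_i, d_{i+1} = (221 - m_{i+1}^2)/d_i, a_{i+1} = floor((a_0 + m_{i+1})/d_{i+1}):
  m_1 = 1*14 - 0 = 14, d_1 = (221 - 14^2)/1 = 25/1 = 25, a_1 = floor((14 + 14)/25) = 1.
  m_2 = 25*1 - 14 = 11, d_2 = (221 - 11^2)/25 = 100/25 = 4, a_2 = floor((14 + 11)/4) = 6.
  m_3 = 4*6 - 11 = 13, d_3 = (221 - 13^2)/4 = 52/4 = 13, a_3 = floor((14 + 13)/13) = 2.
  m_4 = 13*2 - 13 = 13, d_4 = (221 - 13^2)/13 = 52/13 = 4, a_4 = floor((14 + 13)/4) = 6.
  m_5 = 4*6 - 13 = 11, d_5 = (221 - 11^2)/4 = 100/4 = 25, a_5 = floor((14 + 11)/25) = 1.
  m_6 = 25*1 - 11 = 14, d_6 = (221 - 14^2)/25 = 25/25 = 1, a_6 = floor((14 + 14)/1) = 28.
  m_7 = 1*28 - 14 = 14, d_7 = (221 - 14^2)/1 = 25/1 = 25: (m_7, d_7) = (m_1, d_1) = (14, 25), so from here the quotients repeat a_1, ..., a_6; the period length is 6.
So sqrt(221) = [14; (1, 6, 2, 6, 1, 28)] with period length k = 6.
k is even, so the fundamental solution of x^2 - 221y^2 = 1 is (p_{k-1}, q_{k-1}) = (p_5, q_5); compute convergents through index 5.
Convergents (p_i = a_i*p_{i-1} + p_{i-2}, q_i = a_i*q_{i-1} + q_{i-2} with p_{-2}=0, p_{-1}=1, q_{-2}=1, q_{-1}=0):
  i=0: a_0=14, p_0 = 14*1 + 0 = 14, q_0 = 14*0 + 1 = 1.
  i=1: a_1=1, p_1 = 1*14 + 1 = 15, q_1 = 1*1 + 0 = 1.
  i=2: a_2=6, p_2 = 6*15 + 14 = 104, q_2 = 6*1 + 1 = 7.
  i=3: a_3=2, p_3 = 2*104 + 15 = 223, q_3 = 2*7 + 1 = 15.
  i=4: a_4=6, p_4 = 6*223 + 104 = 1442, q_4 = 6*15 + 7 = 97.
  i=5: a_5=1, p_5 = 1*1442 + 223 = 1665, q_5 = 1*97 + 15 = 112.
Check: 1665^2 - 221*112^2 = 2772225 - 2772224 = 1, so (x, y) = (1665, 112) solves the equation, and by the theorem it is the least positive solution.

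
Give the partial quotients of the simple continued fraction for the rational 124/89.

[1; 2, 1, 1, 5, 3]

Run the Euclidean algorithm on 124 and 89; the successive quotients are the partial quotients a_0, a_1, ... (each step inverts the fractional part left over by the previous one):
  124 = 1*89 + 35, so a_0 = 1.
  89 = 2*35 + 19, so a_1 = 2.
  35 = 1*19 + 16, so a_2 = 1.
  19 = 1*16 + 3, so a_3 = 1.
  16 = 5*3 + 1, so a_4 = 5.
  3 = 3*1 + 0, so a_5 = 3.
The remainder reaches 0 after 6 divisions, so the expansion has 6 partial quotients, read off in order.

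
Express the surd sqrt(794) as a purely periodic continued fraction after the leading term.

[28; (5, 1, 1, 1, 1, 1, 1, 1, 1, 5, 56)]

Write x_i = (sqrt(794) + m_i)/d_i with (m_0, d_0) = (0, 1). a_0 = floor(sqrt(794)) = 28, since 28^2 = 784 <= 794 < 841 = 29^2.
Iterate m_{i+1} = d_i*a_i - m_i, d_{i+1} = (794 - m_{i+1}^2)/d_i, a_{i+1} = floor((a_0 + m_{i+1})/d_{i+1}):
  m_1 = 1*28 - 0 = 28, d_1 = (794 - 28^2)/1 = 10/1 = 10, a_1 = floor((28 + 28)/10) = 5.
  m_2 = 10*5 - 28 = 22, d_2 = (794 - 22^2)/10 = 310/10 = 31, a_2 = floor((28 + 22)/31) = 1.
  m_3 = 31*1 - 22 = 9, d_3 = (794 - 9^2)/31 = 713/31 = 23, a_3 = floor((28 + 9)/23) = 1.
  m_4 = 23*1 - 9 = 14, d_4 = (794 - 14^2)/23 = 598/23 = 26, a_4 = floor((28 + 14)/26) = 1.
  m_5 = 26*1 - 14 = 12, d_5 = (794 - 12^2)/26 = 650/26 = 25, a_5 = floor((28 + 12)/25) = 1.
  m_6 = 25*1 - 12 = 13, d_6 = (794 - 13^2)/25 = 625/25 = 25, a_6 = floor((28 + 13)/25) = 1.
  m_7 = 25*1 - 13 = 12, d_7 = (794 - 12^2)/25 = 650/25 = 26, a_7 = floor((28 + 12)/26) = 1.
  m_8 = 26*1 - 12 = 14, d_8 = (794 - 14^2)/26 = 598/26 = 23, a_8 = floor((28 + 14)/23) = 1.
  m_9 = 23*1 - 14 = 9, d_9 = (794 - 9^2)/23 = 713/23 = 31, a_9 = floor((28 + 9)/31) = 1.
  m_10 = 31*1 - 9 = 22, d_10 = (794 - 22^2)/31 = 310/31 = 10, a_10 = floor((28 + 22)/10) = 5.
  m_11 = 10*5 - 22 = 28, d_11 = (794 - 28^2)/10 = 10/10 = 1, a_11 = floor((28 + 28)/1) = 56.
  m_12 = 1*56 - 28 = 28, d_12 = (794 - 28^2)/1 = 10/1 = 10: (m_12, d_12) = (m_1, d_1) = (28, 10), so from here the quotients repeat a_1, ..., a_11; the period length is 11.
Hence the expansion of sqrt(794) is a_0 = 28 followed by the repeating block 5, 1, 1, 1, 1, 1, 1, 1, 1, 5, 56 (period 11).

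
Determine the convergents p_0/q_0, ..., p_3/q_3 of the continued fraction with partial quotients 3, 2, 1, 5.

Using the convergent recurrence p_i = a_i*p_{i-1} + p_{i-2}, q_i = a_i*q_{i-1} + q_{i-2} with p_{-2}=0, p_{-1}=1, q_{-2}=1, q_{-1}=0:
  i=0: a_0=3, p_0 = 3*1 + 0 = 3, q_0 = 3*0 + 1 = 1.
  i=1: a_1=2, p_1 = 2*3 + 1 = 7, q_1 = 2*1 + 0 = 2.
  i=2: a_2=1, p_2 = 1*7 + 3 = 10, q_2 = 1*2 + 1 = 3.
  i=3: a_3=5, p_3 = 5*10 + 7 = 57, q_3 = 5*3 + 2 = 17.

3/1, 7/2, 10/3, 57/17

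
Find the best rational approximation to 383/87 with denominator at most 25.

Expand x = 383/87 as a continued fraction with the Euclidean algorithm:
  383 = 4*87 + 35, so a_0 = 4.
  87 = 2*35 + 17, so a_1 = 2.
  35 = 2*17 + 1, so a_2 = 2.
  17 = 17*1 + 0, so a_3 = 17.
so x = [4; 2, 2, 17].
Convergents (p_i = a_i*p_{i-1} + p_{i-2}, q_i = a_i*q_{i-1} + q_{i-2} with p_{-2}=0, p_{-1}=1, q_{-2}=1, q_{-1}=0), until the denominator exceeds 25:
  i=0: a_0=4, p_0 = 4*1 + 0 = 4, q_0 = 4*0 + 1 = 1.
  i=1: a_1=2, p_1 = 2*4 + 1 = 9, q_1 = 2*1 + 0 = 2.
  i=2: a_2=2, p_2 = 2*9 + 4 = 22, q_2 = 2*2 + 1 = 5.
  i=3: a_3=17, p_3 = 17*22 + 9 = 383, q_3 = 17*5 + 2 = 87.
q_3 = 87 > 25, so the last convergent with denominator <= 25 is p_2/q_2 = 22/5.
The closest fraction with denominator <= 25 is either p_2/q_2 or the intermediate fraction (k*p_2 + p_1)/(k*q_2 + q_1) with the largest k >= 1 whose denominator stays <= 25; these approach x as k grows, and every other convergent or intermediate fraction in range is farther away.
Largest k: floor((25 - q_1)/q_2) = floor((25 - 2)/5) = 4.
That gives (4*22 + 9)/(4*5 + 2) = 97/22.
Compare the errors: |x - 22/5| = |383*5 - 22*87|/(87*5) = 1/435, and |x - 97/22| = |383*22 - 97*87|/(87*22) = 13/1914.
Cross-multiplying, 1*1914 = 1914 < 5655 = 13*435, so 1/435 is smaller: the convergent 22/5 is closer to x than 97/22.

22/5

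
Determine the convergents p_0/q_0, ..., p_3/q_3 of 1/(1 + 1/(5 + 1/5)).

Using the convergent recurrence p_i = a_i*p_{i-1} + p_{i-2}, q_i = a_i*q_{i-1} + q_{i-2} with p_{-2}=0, p_{-1}=1, q_{-2}=1, q_{-1}=0:
  i=0: a_0=0, p_0 = 0*1 + 0 = 0, q_0 = 0*0 + 1 = 1.
  i=1: a_1=1, p_1 = 1*0 + 1 = 1, q_1 = 1*1 + 0 = 1.
  i=2: a_2=5, p_2 = 5*1 + 0 = 5, q_2 = 5*1 + 1 = 6.
  i=3: a_3=5, p_3 = 5*5 + 1 = 26, q_3 = 5*6 + 1 = 31.

0/1, 1/1, 5/6, 26/31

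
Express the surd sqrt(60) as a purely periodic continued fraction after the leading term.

Write x_i = (sqrt(60) + m_i)/d_i with (m_0, d_0) = (0, 1). a_0 = floor(sqrt(60)) = 7, since 7^2 = 49 <= 60 < 64 = 8^2.
Iterate m_{i+1} = d_i*a_i - m_i, d_{i+1} = (60 - m_{i+1}^2)/d_i, a_{i+1} = floor((a_0 + m_{i+1})/d_{i+1}):
  m_1 = 1*7 - 0 = 7, d_1 = (60 - 7^2)/1 = 11/1 = 11, a_1 = floor((7 + 7)/11) = 1.
  m_2 = 11*1 - 7 = 4, d_2 = (60 - 4^2)/11 = 44/11 = 4, a_2 = floor((7 + 4)/4) = 2.
  m_3 = 4*2 - 4 = 4, d_3 = (60 - 4^2)/4 = 44/4 = 11, a_3 = floor((7 + 4)/11) = 1.
  m_4 = 11*1 - 4 = 7, d_4 = (60 - 7^2)/11 = 11/11 = 1, a_4 = floor((7 + 7)/1) = 14.
  m_5 = 1*14 - 7 = 7, d_5 = (60 - 7^2)/1 = 11/1 = 11: (m_5, d_5) = (m_1, d_1) = (7, 11), so from here the quotients repeat a_1, ..., a_4; the period length is 4.
Hence the expansion of sqrt(60) is a_0 = 7 followed by the repeating block 1, 2, 1, 14 (period 4).

[7; (1, 2, 1, 14)]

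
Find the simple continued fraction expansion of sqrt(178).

Write x_i = (sqrt(178) + m_i)/d_i with (m_0, d_0) = (0, 1). a_0 = floor(sqrt(178)) = 13, since 13^2 = 169 <= 178 < 196 = 14^2.
Iterate m_{i+1} = d_i*a_i - m_i, d_{i+1} = (178 - m_{i+1}^2)/d_i, a_{i+1} = floor((a_0 + m_{i+1})/d_{i+1}):
  m_1 = 1*13 - 0 = 13, d_1 = (178 - 13^2)/1 = 9/1 = 9, a_1 = floor((13 + 13)/9) = 2.
  m_2 = 9*2 - 13 = 5, d_2 = (178 - 5^2)/9 = 153/9 = 17, a_2 = floor((13 + 5)/17) = 1.
  m_3 = 17*1 - 5 = 12, d_3 = (178 - 12^2)/17 = 34/17 = 2, a_3 = floor((13 + 12)/2) = 12.
  m_4 = 2*12 - 12 = 12, d_4 = (178 - 12^2)/2 = 34/2 = 17, a_4 = floor((13 + 12)/17) = 1.
  m_5 = 17*1 - 12 = 5, d_5 = (178 - 5^2)/17 = 153/17 = 9, a_5 = floor((13 + 5)/9) = 2.
  m_6 = 9*2 - 5 = 13, d_6 = (178 - 13^2)/9 = 9/9 = 1, a_6 = floor((13 + 13)/1) = 26.
  m_7 = 1*26 - 13 = 13, d_7 = (178 - 13^2)/1 = 9/1 = 9: (m_7, d_7) = (m_1, d_1) = (13, 9), so from here the quotients repeat a_1, ..., a_6; the period length is 6.
Hence the expansion of sqrt(178) is a_0 = 13 followed by the repeating block 2, 1, 12, 1, 2, 26 (period 6).

[13; (2, 1, 12, 1, 2, 26)]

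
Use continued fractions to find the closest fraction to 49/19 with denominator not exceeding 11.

18/7

Expand x = 49/19 as a continued fraction with the Euclidean algorithm:
  49 = 2*19 + 11, so a_0 = 2.
  19 = 1*11 + 8, so a_1 = 1.
  11 = 1*8 + 3, so a_2 = 1.
  8 = 2*3 + 2, so a_3 = 2.
  3 = 1*2 + 1, so a_4 = 1.
  2 = 2*1 + 0, so a_5 = 2.
so x = [2; 1, 1, 2, 1, 2].
Convergents (p_i = a_i*p_{i-1} + p_{i-2}, q_i = a_i*q_{i-1} + q_{i-2} with p_{-2}=0, p_{-1}=1, q_{-2}=1, q_{-1}=0), until the denominator exceeds 11:
  i=0: a_0=2, p_0 = 2*1 + 0 = 2, q_0 = 2*0 + 1 = 1.
  i=1: a_1=1, p_1 = 1*2 + 1 = 3, q_1 = 1*1 + 0 = 1.
  i=2: a_2=1, p_2 = 1*3 + 2 = 5, q_2 = 1*1 + 1 = 2.
  i=3: a_3=2, p_3 = 2*5 + 3 = 13, q_3 = 2*2 + 1 = 5.
  i=4: a_4=1, p_4 = 1*13 + 5 = 18, q_4 = 1*5 + 2 = 7.
  i=5: a_5=2, p_5 = 2*18 + 13 = 49, q_5 = 2*7 + 5 = 19.
q_5 = 19 > 11, so the last convergent with denominator <= 11 is p_4/q_4 = 18/7.
The closest fraction with denominator <= 11 is either p_4/q_4 or the intermediate fraction (k*p_4 + p_3)/(k*q_4 + q_3) with the largest k >= 1 whose denominator stays <= 11; these approach x as k grows, and every other convergent or intermediate fraction in range is farther away.
Largest k: floor((11 - q_3)/q_4) = floor((11 - 5)/7) = 0.
Since k = 0, no intermediate fraction beyond p_4/q_4 has denominator <= 11, so the convergent 18/7 is the closest (its error is |49*7 - 18*19|/(19*7) = 1/133).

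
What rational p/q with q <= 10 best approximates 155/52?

Expand x = 155/52 as a continued fraction with the Euclidean algorithm:
  155 = 2*52 + 51, so a_0 = 2.
  52 = 1*51 + 1, so a_1 = 1.
  51 = 51*1 + 0, so a_2 = 51.
so x = [2; 1, 51].
Convergents (p_i = a_i*p_{i-1} + p_{i-2}, q_i = a_i*q_{i-1} + q_{i-2} with p_{-2}=0, p_{-1}=1, q_{-2}=1, q_{-1}=0), until the denominator exceeds 10:
  i=0: a_0=2, p_0 = 2*1 + 0 = 2, q_0 = 2*0 + 1 = 1.
  i=1: a_1=1, p_1 = 1*2 + 1 = 3, q_1 = 1*1 + 0 = 1.
  i=2: a_2=51, p_2 = 51*3 + 2 = 155, q_2 = 51*1 + 1 = 52.
q_2 = 52 > 10, so the last convergent with denominator <= 10 is p_1/q_1 = 3/1.
The closest fraction with denominator <= 10 is either p_1/q_1 or the intermediate fraction (k*p_1 + p_0)/(k*q_1 + q_0) with the largest k >= 1 whose denominator stays <= 10; these approach x as k grows, and every other convergent or intermediate fraction in range is farther away.
Largest k: floor((10 - q_0)/q_1) = floor((10 - 1)/1) = 9.
That gives (9*3 + 2)/(9*1 + 1) = 29/10.
Compare the errors: |x - 3/1| = |155*1 - 3*52|/(52*1) = 1/52, and |x - 29/10| = |155*10 - 29*52|/(52*10) = 42/520.
Cross-multiplying, 1*520 = 520 < 2184 = 42*52, so 1/52 is smaller: the convergent 3/1 is closer to x than 29/10.

3/1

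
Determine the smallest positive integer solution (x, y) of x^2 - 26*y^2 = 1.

First expand sqrt(26) as a continued fraction. With x_i = (sqrt(26) + m_i)/d_i and (m_0, d_0) = (0, 1): a_0 = floor(sqrt(26)) = 5, since 5^2 = 25 <= 26 < 36 = 6^2.
Iterate m_{i+1} = d_i*a_i - m_i, d_{i+1} = (26 - m_{i+1}^2)/d_i, a_{i+1} = floor((a_0 + m_{i+1})/d_{i+1}):
  m_1 = 1*5 - 0 = 5, d_1 = (26 - 5^2)/1 = 1/1 = 1, a_1 = floor((5 + 5)/1) = 10.
  m_2 = 1*10 - 5 = 5, d_2 = (26 - 5^2)/1 = 1/1 = 1: (m_2, d_2) = (m_1, d_1) = (5, 1), so from here the quotient a_1 repeats; the period length is 1.
So sqrt(26) = [5; (10)] with period length k = 1.
k is odd, so (p_{k-1}, q_{k-1}) only solves x^2 - 26y^2 = -1 and the fundamental solution of x^2 - 26y^2 = 1 is (p_{2k-1}, q_{2k-1}) = (p_1, q_1); compute convergents through index 1, running through the period twice.
Convergents (p_i = a_i*p_{i-1} + p_{i-2}, q_i = a_i*q_{i-1} + q_{i-2} with p_{-2}=0, p_{-1}=1, q_{-2}=1, q_{-1}=0):
  i=0: a_0=5, p_0 = 5*1 + 0 = 5, q_0 = 5*0 + 1 = 1.
  i=1: a_1=10, p_1 = 10*5 + 1 = 51, q_1 = 10*1 + 0 = 10.
Indeed p_0^2 - 26*q_0^2 = 25 - 26 = -1, not +1.
Check: 51^2 - 26*10^2 = 2601 - 2600 = 1, so (x, y) = (51, 10) solves the equation, and by the theorem it is the least positive solution.

(x, y) = (51, 10)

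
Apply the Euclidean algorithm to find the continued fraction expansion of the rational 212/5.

[42; 2, 2]

Run the Euclidean algorithm on 212 and 5; the successive quotients are the partial quotients a_0, a_1, ... (each step inverts the fractional part left over by the previous one):
  212 = 42*5 + 2, so a_0 = 42.
  5 = 2*2 + 1, so a_1 = 2.
  2 = 2*1 + 0, so a_2 = 2.
The remainder reaches 0 after 3 divisions, so the expansion has 3 partial quotients, read off in order.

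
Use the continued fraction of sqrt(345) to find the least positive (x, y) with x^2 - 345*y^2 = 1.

(x, y) = (6761, 364)

First expand sqrt(345) as a continued fraction. With x_i = (sqrt(345) + m_i)/d_i and (m_0, d_0) = (0, 1): a_0 = floor(sqrt(345)) = 18, since 18^2 = 324 <= 345 < 361 = 19^2.
Iterate m_{i+1} = d_i*a_i - m_i, d_{i+1} = (345 - m_{i+1}^2)/d_i, a_{i+1} = floor((a_0 + m_{i+1})/d_{i+1}):
  m_1 = 1*18 - 0 = 18, d_1 = (345 - 18^2)/1 = 21/1 = 21, a_1 = floor((18 + 18)/21) = 1.
  m_2 = 21*1 - 18 = 3, d_2 = (345 - 3^2)/21 = 336/21 = 16, a_2 = floor((18 + 3)/16) = 1.
  m_3 = 16*1 - 3 = 13, d_3 = (345 - 13^2)/16 = 176/16 = 11, a_3 = floor((18 + 13)/11) = 2.
  m_4 = 11*2 - 13 = 9, d_4 = (345 - 9^2)/11 = 264/11 = 24, a_4 = floor((18 + 9)/24) = 1.
  m_5 = 24*1 - 9 = 15, d_5 = (345 - 15^2)/24 = 120/24 = 5, a_5 = floor((18 + 15)/5) = 6.
  m_6 = 5*6 - 15 = 15, d_6 = (345 - 15^2)/5 = 120/5 = 24, a_6 = floor((18 + 15)/24) = 1.
  m_7 = 24*1 - 15 = 9, d_7 = (345 - 9^2)/24 = 264/24 = 11, a_7 = floor((18 + 9)/11) = 2.
  m_8 = 11*2 - 9 = 13, d_8 = (345 - 13^2)/11 = 176/11 = 16, a_8 = floor((18 + 13)/16) = 1.
  m_9 = 16*1 - 13 = 3, d_9 = (345 - 3^2)/16 = 336/16 = 21, a_9 = floor((18 + 3)/21) = 1.
  m_10 = 21*1 - 3 = 18, d_10 = (345 - 18^2)/21 = 21/21 = 1, a_10 = floor((18 + 18)/1) = 36.
  m_11 = 1*36 - 18 = 18, d_11 = (345 - 18^2)/1 = 21/1 = 21: (m_11, d_11) = (m_1, d_1) = (18, 21), so from here the quotients repeat a_1, ..., a_10; the period length is 10.
So sqrt(345) = [18; (1, 1, 2, 1, 6, 1, 2, 1, 1, 36)] with period length k = 10.
k is even, so the fundamental solution of x^2 - 345y^2 = 1 is (p_{k-1}, q_{k-1}) = (p_9, q_9); compute convergents through index 9.
Convergents (p_i = a_i*p_{i-1} + p_{i-2}, q_i = a_i*q_{i-1} + q_{i-2} with p_{-2}=0, p_{-1}=1, q_{-2}=1, q_{-1}=0):
  i=0: a_0=18, p_0 = 18*1 + 0 = 18, q_0 = 18*0 + 1 = 1.
  i=1: a_1=1, p_1 = 1*18 + 1 = 19, q_1 = 1*1 + 0 = 1.
  i=2: a_2=1, p_2 = 1*19 + 18 = 37, q_2 = 1*1 + 1 = 2.
  i=3: a_3=2, p_3 = 2*37 + 19 = 93, q_3 = 2*2 + 1 = 5.
  i=4: a_4=1, p_4 = 1*93 + 37 = 130, q_4 = 1*5 + 2 = 7.
  i=5: a_5=6, p_5 = 6*130 + 93 = 873, q_5 = 6*7 + 5 = 47.
  i=6: a_6=1, p_6 = 1*873 + 130 = 1003, q_6 = 1*47 + 7 = 54.
  i=7: a_7=2, p_7 = 2*1003 + 873 = 2879, q_7 = 2*54 + 47 = 155.
  i=8: a_8=1, p_8 = 1*2879 + 1003 = 3882, q_8 = 1*155 + 54 = 209.
  i=9: a_9=1, p_9 = 1*3882 + 2879 = 6761, q_9 = 1*209 + 155 = 364.
Check: 6761^2 - 345*364^2 = 45711121 - 45711120 = 1, so (x, y) = (6761, 364) solves the equation, and by the theorem it is the least positive solution.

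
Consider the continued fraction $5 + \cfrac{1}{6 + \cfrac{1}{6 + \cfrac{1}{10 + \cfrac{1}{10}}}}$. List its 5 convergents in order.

Using the convergent recurrence p_i = a_i*p_{i-1} + p_{i-2}, q_i = a_i*q_{i-1} + q_{i-2} with p_{-2}=0, p_{-1}=1, q_{-2}=1, q_{-1}=0:
  i=0: a_0=5, p_0 = 5*1 + 0 = 5, q_0 = 5*0 + 1 = 1.
  i=1: a_1=6, p_1 = 6*5 + 1 = 31, q_1 = 6*1 + 0 = 6.
  i=2: a_2=6, p_2 = 6*31 + 5 = 191, q_2 = 6*6 + 1 = 37.
  i=3: a_3=10, p_3 = 10*191 + 31 = 1941, q_3 = 10*37 + 6 = 376.
  i=4: a_4=10, p_4 = 10*1941 + 191 = 19601, q_4 = 10*376 + 37 = 3797.

5/1, 31/6, 191/37, 1941/376, 19601/3797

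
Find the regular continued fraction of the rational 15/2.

[7; 2]

Run the Euclidean algorithm on 15 and 2; the successive quotients are the partial quotients a_0, a_1, ... (each step inverts the fractional part left over by the previous one):
  15 = 7*2 + 1, so a_0 = 7.
  2 = 2*1 + 0, so a_1 = 2.
The remainder reaches 0 after 2 divisions, so the expansion has 2 partial quotients, read off in order.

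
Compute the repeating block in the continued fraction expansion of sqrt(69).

[8; (3, 3, 1, 4, 1, 3, 3, 16)]

Write x_i = (sqrt(69) + m_i)/d_i with (m_0, d_0) = (0, 1). a_0 = floor(sqrt(69)) = 8, since 8^2 = 64 <= 69 < 81 = 9^2.
Iterate m_{i+1} = d_i*a_i - m_i, d_{i+1} = (69 - m_{i+1}^2)/d_i, a_{i+1} = floor((a_0 + m_{i+1})/d_{i+1}):
  m_1 = 1*8 - 0 = 8, d_1 = (69 - 8^2)/1 = 5/1 = 5, a_1 = floor((8 + 8)/5) = 3.
  m_2 = 5*3 - 8 = 7, d_2 = (69 - 7^2)/5 = 20/5 = 4, a_2 = floor((8 + 7)/4) = 3.
  m_3 = 4*3 - 7 = 5, d_3 = (69 - 5^2)/4 = 44/4 = 11, a_3 = floor((8 + 5)/11) = 1.
  m_4 = 11*1 - 5 = 6, d_4 = (69 - 6^2)/11 = 33/11 = 3, a_4 = floor((8 + 6)/3) = 4.
  m_5 = 3*4 - 6 = 6, d_5 = (69 - 6^2)/3 = 33/3 = 11, a_5 = floor((8 + 6)/11) = 1.
  m_6 = 11*1 - 6 = 5, d_6 = (69 - 5^2)/11 = 44/11 = 4, a_6 = floor((8 + 5)/4) = 3.
  m_7 = 4*3 - 5 = 7, d_7 = (69 - 7^2)/4 = 20/4 = 5, a_7 = floor((8 + 7)/5) = 3.
  m_8 = 5*3 - 7 = 8, d_8 = (69 - 8^2)/5 = 5/5 = 1, a_8 = floor((8 + 8)/1) = 16.
  m_9 = 1*16 - 8 = 8, d_9 = (69 - 8^2)/1 = 5/1 = 5: (m_9, d_9) = (m_1, d_1) = (8, 5), so from here the quotients repeat a_1, ..., a_8; the period length is 8.
Hence the expansion of sqrt(69) is a_0 = 8 followed by the repeating block 3, 3, 1, 4, 1, 3, 3, 16 (period 8).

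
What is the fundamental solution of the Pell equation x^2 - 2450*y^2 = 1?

First expand sqrt(2450) as a continued fraction. With x_i = (sqrt(2450) + m_i)/d_i and (m_0, d_0) = (0, 1): a_0 = floor(sqrt(2450)) = 49, since 49^2 = 2401 <= 2450 < 2500 = 50^2.
Iterate m_{i+1} = d_i*a_i - m_i, d_{i+1} = (2450 - m_{i+1}^2)/d_i, a_{i+1} = floor((a_0 + m_{i+1})/d_{i+1}):
  m_1 = 1*49 - 0 = 49, d_1 = (2450 - 49^2)/1 = 49/1 = 49, a_1 = floor((49 + 49)/49) = 2.
  m_2 = 49*2 - 49 = 49, d_2 = (2450 - 49^2)/49 = 49/49 = 1, a_2 = floor((49 + 49)/1) = 98.
  m_3 = 1*98 - 49 = 49, d_3 = (2450 - 49^2)/1 = 49/1 = 49: (m_3, d_3) = (m_1, d_1) = (49, 49), so from here the quotients repeat a_1, a_2; the period length is 2.
So sqrt(2450) = [49; (2, 98)] with period length k = 2.
k is even, so the fundamental solution of x^2 - 2450y^2 = 1 is (p_{k-1}, q_{k-1}) = (p_1, q_1); compute convergents through index 1.
Convergents (p_i = a_i*p_{i-1} + p_{i-2}, q_i = a_i*q_{i-1} + q_{i-2} with p_{-2}=0, p_{-1}=1, q_{-2}=1, q_{-1}=0):
  i=0: a_0=49, p_0 = 49*1 + 0 = 49, q_0 = 49*0 + 1 = 1.
  i=1: a_1=2, p_1 = 2*49 + 1 = 99, q_1 = 2*1 + 0 = 2.
Check: 99^2 - 2450*2^2 = 9801 - 9800 = 1, so (x, y) = (99, 2) solves the equation, and by the theorem it is the least positive solution.

(x, y) = (99, 2)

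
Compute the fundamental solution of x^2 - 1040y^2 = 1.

(x, y) = (129, 4)

First expand sqrt(1040) as a continued fraction. With x_i = (sqrt(1040) + m_i)/d_i and (m_0, d_0) = (0, 1): a_0 = floor(sqrt(1040)) = 32, since 32^2 = 1024 <= 1040 < 1089 = 33^2.
Iterate m_{i+1} = d_i*a_i - m_i, d_{i+1} = (1040 - m_{i+1}^2)/d_i, a_{i+1} = floor((a_0 + m_{i+1})/d_{i+1}):
  m_1 = 1*32 - 0 = 32, d_1 = (1040 - 32^2)/1 = 16/1 = 16, a_1 = floor((32 + 32)/16) = 4.
  m_2 = 16*4 - 32 = 32, d_2 = (1040 - 32^2)/16 = 16/16 = 1, a_2 = floor((32 + 32)/1) = 64.
  m_3 = 1*64 - 32 = 32, d_3 = (1040 - 32^2)/1 = 16/1 = 16: (m_3, d_3) = (m_1, d_1) = (32, 16), so from here the quotients repeat a_1, a_2; the period length is 2.
So sqrt(1040) = [32; (4, 64)] with period length k = 2.
k is even, so the fundamental solution of x^2 - 1040y^2 = 1 is (p_{k-1}, q_{k-1}) = (p_1, q_1); compute convergents through index 1.
Convergents (p_i = a_i*p_{i-1} + p_{i-2}, q_i = a_i*q_{i-1} + q_{i-2} with p_{-2}=0, p_{-1}=1, q_{-2}=1, q_{-1}=0):
  i=0: a_0=32, p_0 = 32*1 + 0 = 32, q_0 = 32*0 + 1 = 1.
  i=1: a_1=4, p_1 = 4*32 + 1 = 129, q_1 = 4*1 + 0 = 4.
Check: 129^2 - 1040*4^2 = 16641 - 16640 = 1, so (x, y) = (129, 4) solves the equation, and by the theorem it is the least positive solution.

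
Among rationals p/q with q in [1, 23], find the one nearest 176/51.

69/20

Expand x = 176/51 as a continued fraction with the Euclidean algorithm:
  176 = 3*51 + 23, so a_0 = 3.
  51 = 2*23 + 5, so a_1 = 2.
  23 = 4*5 + 3, so a_2 = 4.
  5 = 1*3 + 2, so a_3 = 1.
  3 = 1*2 + 1, so a_4 = 1.
  2 = 2*1 + 0, so a_5 = 2.
so x = [3; 2, 4, 1, 1, 2].
Convergents (p_i = a_i*p_{i-1} + p_{i-2}, q_i = a_i*q_{i-1} + q_{i-2} with p_{-2}=0, p_{-1}=1, q_{-2}=1, q_{-1}=0), until the denominator exceeds 23:
  i=0: a_0=3, p_0 = 3*1 + 0 = 3, q_0 = 3*0 + 1 = 1.
  i=1: a_1=2, p_1 = 2*3 + 1 = 7, q_1 = 2*1 + 0 = 2.
  i=2: a_2=4, p_2 = 4*7 + 3 = 31, q_2 = 4*2 + 1 = 9.
  i=3: a_3=1, p_3 = 1*31 + 7 = 38, q_3 = 1*9 + 2 = 11.
  i=4: a_4=1, p_4 = 1*38 + 31 = 69, q_4 = 1*11 + 9 = 20.
  i=5: a_5=2, p_5 = 2*69 + 38 = 176, q_5 = 2*20 + 11 = 51.
q_5 = 51 > 23, so the last convergent with denominator <= 23 is p_4/q_4 = 69/20.
The closest fraction with denominator <= 23 is either p_4/q_4 or the intermediate fraction (k*p_4 + p_3)/(k*q_4 + q_3) with the largest k >= 1 whose denominator stays <= 23; these approach x as k grows, and every other convergent or intermediate fraction in range is farther away.
Largest k: floor((23 - q_3)/q_4) = floor((23 - 11)/20) = 0.
Since k = 0, no intermediate fraction beyond p_4/q_4 has denominator <= 23, so the convergent 69/20 is the closest (its error is |176*20 - 69*51|/(51*20) = 1/1020).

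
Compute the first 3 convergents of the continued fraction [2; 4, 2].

Using the convergent recurrence p_i = a_i*p_{i-1} + p_{i-2}, q_i = a_i*q_{i-1} + q_{i-2} with p_{-2}=0, p_{-1}=1, q_{-2}=1, q_{-1}=0:
  i=0: a_0=2, p_0 = 2*1 + 0 = 2, q_0 = 2*0 + 1 = 1.
  i=1: a_1=4, p_1 = 4*2 + 1 = 9, q_1 = 4*1 + 0 = 4.
  i=2: a_2=2, p_2 = 2*9 + 2 = 20, q_2 = 2*4 + 1 = 9.

2/1, 9/4, 20/9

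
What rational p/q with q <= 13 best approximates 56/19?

38/13

Expand x = 56/19 as a continued fraction with the Euclidean algorithm:
  56 = 2*19 + 18, so a_0 = 2.
  19 = 1*18 + 1, so a_1 = 1.
  18 = 18*1 + 0, so a_2 = 18.
so x = [2; 1, 18].
Convergents (p_i = a_i*p_{i-1} + p_{i-2}, q_i = a_i*q_{i-1} + q_{i-2} with p_{-2}=0, p_{-1}=1, q_{-2}=1, q_{-1}=0), until the denominator exceeds 13:
  i=0: a_0=2, p_0 = 2*1 + 0 = 2, q_0 = 2*0 + 1 = 1.
  i=1: a_1=1, p_1 = 1*2 + 1 = 3, q_1 = 1*1 + 0 = 1.
  i=2: a_2=18, p_2 = 18*3 + 2 = 56, q_2 = 18*1 + 1 = 19.
q_2 = 19 > 13, so the last convergent with denominator <= 13 is p_1/q_1 = 3/1.
The closest fraction with denominator <= 13 is either p_1/q_1 or the intermediate fraction (k*p_1 + p_0)/(k*q_1 + q_0) with the largest k >= 1 whose denominator stays <= 13; these approach x as k grows, and every other convergent or intermediate fraction in range is farther away.
Largest k: floor((13 - q_0)/q_1) = floor((13 - 1)/1) = 12.
That gives (12*3 + 2)/(12*1 + 1) = 38/13.
Compare the errors: |x - 3/1| = |56*1 - 3*19|/(19*1) = 1/19, and |x - 38/13| = |56*13 - 38*19|/(19*13) = 6/247.
Cross-multiplying, 6*19 = 114 < 247 = 1*247, so 6/247 is smaller: the intermediate fraction 38/13 is closer to x than 3/1.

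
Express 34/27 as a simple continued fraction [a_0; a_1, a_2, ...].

[1; 3, 1, 6]

Run the Euclidean algorithm on 34 and 27; the successive quotients are the partial quotients a_0, a_1, ... (each step inverts the fractional part left over by the previous one):
  34 = 1*27 + 7, so a_0 = 1.
  27 = 3*7 + 6, so a_1 = 3.
  7 = 1*6 + 1, so a_2 = 1.
  6 = 6*1 + 0, so a_3 = 6.
The remainder reaches 0 after 4 divisions, so the expansion has 4 partial quotients, read off in order.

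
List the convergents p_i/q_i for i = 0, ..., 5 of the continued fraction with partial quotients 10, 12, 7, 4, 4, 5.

Using the convergent recurrence p_i = a_i*p_{i-1} + p_{i-2}, q_i = a_i*q_{i-1} + q_{i-2} with p_{-2}=0, p_{-1}=1, q_{-2}=1, q_{-1}=0:
  i=0: a_0=10, p_0 = 10*1 + 0 = 10, q_0 = 10*0 + 1 = 1.
  i=1: a_1=12, p_1 = 12*10 + 1 = 121, q_1 = 12*1 + 0 = 12.
  i=2: a_2=7, p_2 = 7*121 + 10 = 857, q_2 = 7*12 + 1 = 85.
  i=3: a_3=4, p_3 = 4*857 + 121 = 3549, q_3 = 4*85 + 12 = 352.
  i=4: a_4=4, p_4 = 4*3549 + 857 = 15053, q_4 = 4*352 + 85 = 1493.
  i=5: a_5=5, p_5 = 5*15053 + 3549 = 78814, q_5 = 5*1493 + 352 = 7817.

10/1, 121/12, 857/85, 3549/352, 15053/1493, 78814/7817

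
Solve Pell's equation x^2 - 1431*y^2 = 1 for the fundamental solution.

First expand sqrt(1431) as a continued fraction. With x_i = (sqrt(1431) + m_i)/d_i and (m_0, d_0) = (0, 1): a_0 = floor(sqrt(1431)) = 37, since 37^2 = 1369 <= 1431 < 1444 = 38^2.
Iterate m_{i+1} = d_i*a_i - m_i, d_{i+1} = (1431 - m_{i+1}^2)/d_i, a_{i+1} = floor((a_0 + m_{i+1})/d_{i+1}):
  m_1 = 1*37 - 0 = 37, d_1 = (1431 - 37^2)/1 = 62/1 = 62, a_1 = floor((37 + 37)/62) = 1.
  m_2 = 62*1 - 37 = 25, d_2 = (1431 - 25^2)/62 = 806/62 = 13, a_2 = floor((37 + 25)/13) = 4.
  m_3 = 13*4 - 25 = 27, d_3 = (1431 - 27^2)/13 = 702/13 = 54, a_3 = floor((37 + 27)/54) = 1.
  m_4 = 54*1 - 27 = 27, d_4 = (1431 - 27^2)/54 = 702/54 = 13, a_4 = floor((37 + 27)/13) = 4.
  m_5 = 13*4 - 27 = 25, d_5 = (1431 - 25^2)/13 = 806/13 = 62, a_5 = floor((37 + 25)/62) = 1.
  m_6 = 62*1 - 25 = 37, d_6 = (1431 - 37^2)/62 = 62/62 = 1, a_6 = floor((37 + 37)/1) = 74.
  m_7 = 1*74 - 37 = 37, d_7 = (1431 - 37^2)/1 = 62/1 = 62: (m_7, d_7) = (m_1, d_1) = (37, 62), so from here the quotients repeat a_1, ..., a_6; the period length is 6.
So sqrt(1431) = [37; (1, 4, 1, 4, 1, 74)] with period length k = 6.
k is even, so the fundamental solution of x^2 - 1431y^2 = 1 is (p_{k-1}, q_{k-1}) = (p_5, q_5); compute convergents through index 5.
Convergents (p_i = a_i*p_{i-1} + p_{i-2}, q_i = a_i*q_{i-1} + q_{i-2} with p_{-2}=0, p_{-1}=1, q_{-2}=1, q_{-1}=0):
  i=0: a_0=37, p_0 = 37*1 + 0 = 37, q_0 = 37*0 + 1 = 1.
  i=1: a_1=1, p_1 = 1*37 + 1 = 38, q_1 = 1*1 + 0 = 1.
  i=2: a_2=4, p_2 = 4*38 + 37 = 189, q_2 = 4*1 + 1 = 5.
  i=3: a_3=1, p_3 = 1*189 + 38 = 227, q_3 = 1*5 + 1 = 6.
  i=4: a_4=4, p_4 = 4*227 + 189 = 1097, q_4 = 4*6 + 5 = 29.
  i=5: a_5=1, p_5 = 1*1097 + 227 = 1324, q_5 = 1*29 + 6 = 35.
Check: 1324^2 - 1431*35^2 = 1752976 - 1752975 = 1, so (x, y) = (1324, 35) solves the equation, and by the theorem it is the least positive solution.

(x, y) = (1324, 35)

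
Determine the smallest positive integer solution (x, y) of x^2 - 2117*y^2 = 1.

(x, y) = (4233, 92)

First expand sqrt(2117) as a continued fraction. With x_i = (sqrt(2117) + m_i)/d_i and (m_0, d_0) = (0, 1): a_0 = floor(sqrt(2117)) = 46, since 46^2 = 2116 <= 2117 < 2209 = 47^2.
Iterate m_{i+1} = d_i*a_i - m_i, d_{i+1} = (2117 - m_{i+1}^2)/d_i, a_{i+1} = floor((a_0 + m_{i+1})/d_{i+1}):
  m_1 = 1*46 - 0 = 46, d_1 = (2117 - 46^2)/1 = 1/1 = 1, a_1 = floor((46 + 46)/1) = 92.
  m_2 = 1*92 - 46 = 46, d_2 = (2117 - 46^2)/1 = 1/1 = 1: (m_2, d_2) = (m_1, d_1) = (46, 1), so from here the quotient a_1 repeats; the period length is 1.
So sqrt(2117) = [46; (92)] with period length k = 1.
k is odd, so (p_{k-1}, q_{k-1}) only solves x^2 - 2117y^2 = -1 and the fundamental solution of x^2 - 2117y^2 = 1 is (p_{2k-1}, q_{2k-1}) = (p_1, q_1); compute convergents through index 1, running through the period twice.
Convergents (p_i = a_i*p_{i-1} + p_{i-2}, q_i = a_i*q_{i-1} + q_{i-2} with p_{-2}=0, p_{-1}=1, q_{-2}=1, q_{-1}=0):
  i=0: a_0=46, p_0 = 46*1 + 0 = 46, q_0 = 46*0 + 1 = 1.
  i=1: a_1=92, p_1 = 92*46 + 1 = 4233, q_1 = 92*1 + 0 = 92.
Indeed p_0^2 - 2117*q_0^2 = 2116 - 2117 = -1, not +1.
Check: 4233^2 - 2117*92^2 = 17918289 - 17918288 = 1, so (x, y) = (4233, 92) solves the equation, and by the theorem it is the least positive solution.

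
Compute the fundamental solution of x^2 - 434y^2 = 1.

(x, y) = (125, 6)

First expand sqrt(434) as a continued fraction. With x_i = (sqrt(434) + m_i)/d_i and (m_0, d_0) = (0, 1): a_0 = floor(sqrt(434)) = 20, since 20^2 = 400 <= 434 < 441 = 21^2.
Iterate m_{i+1} = d_i*a_i - m_i, d_{i+1} = (434 - m_{i+1}^2)/d_i, a_{i+1} = floor((a_0 + m_{i+1})/d_{i+1}):
  m_1 = 1*20 - 0 = 20, d_1 = (434 - 20^2)/1 = 34/1 = 34, a_1 = floor((20 + 20)/34) = 1.
  m_2 = 34*1 - 20 = 14, d_2 = (434 - 14^2)/34 = 238/34 = 7, a_2 = floor((20 + 14)/7) = 4.
  m_3 = 7*4 - 14 = 14, d_3 = (434 - 14^2)/7 = 238/7 = 34, a_3 = floor((20 + 14)/34) = 1.
  m_4 = 34*1 - 14 = 20, d_4 = (434 - 20^2)/34 = 34/34 = 1, a_4 = floor((20 + 20)/1) = 40.
  m_5 = 1*40 - 20 = 20, d_5 = (434 - 20^2)/1 = 34/1 = 34: (m_5, d_5) = (m_1, d_1) = (20, 34), so from here the quotients repeat a_1, ..., a_4; the period length is 4.
So sqrt(434) = [20; (1, 4, 1, 40)] with period length k = 4.
k is even, so the fundamental solution of x^2 - 434y^2 = 1 is (p_{k-1}, q_{k-1}) = (p_3, q_3); compute convergents through index 3.
Convergents (p_i = a_i*p_{i-1} + p_{i-2}, q_i = a_i*q_{i-1} + q_{i-2} with p_{-2}=0, p_{-1}=1, q_{-2}=1, q_{-1}=0):
  i=0: a_0=20, p_0 = 20*1 + 0 = 20, q_0 = 20*0 + 1 = 1.
  i=1: a_1=1, p_1 = 1*20 + 1 = 21, q_1 = 1*1 + 0 = 1.
  i=2: a_2=4, p_2 = 4*21 + 20 = 104, q_2 = 4*1 + 1 = 5.
  i=3: a_3=1, p_3 = 1*104 + 21 = 125, q_3 = 1*5 + 1 = 6.
Check: 125^2 - 434*6^2 = 15625 - 15624 = 1, so (x, y) = (125, 6) solves the equation, and by the theorem it is the least positive solution.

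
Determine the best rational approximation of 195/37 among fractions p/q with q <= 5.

Expand x = 195/37 as a continued fraction with the Euclidean algorithm:
  195 = 5*37 + 10, so a_0 = 5.
  37 = 3*10 + 7, so a_1 = 3.
  10 = 1*7 + 3, so a_2 = 1.
  7 = 2*3 + 1, so a_3 = 2.
  3 = 3*1 + 0, so a_4 = 3.
so x = [5; 3, 1, 2, 3].
Convergents (p_i = a_i*p_{i-1} + p_{i-2}, q_i = a_i*q_{i-1} + q_{i-2} with p_{-2}=0, p_{-1}=1, q_{-2}=1, q_{-1}=0), until the denominator exceeds 5:
  i=0: a_0=5, p_0 = 5*1 + 0 = 5, q_0 = 5*0 + 1 = 1.
  i=1: a_1=3, p_1 = 3*5 + 1 = 16, q_1 = 3*1 + 0 = 3.
  i=2: a_2=1, p_2 = 1*16 + 5 = 21, q_2 = 1*3 + 1 = 4.
  i=3: a_3=2, p_3 = 2*21 + 16 = 58, q_3 = 2*4 + 3 = 11.
q_3 = 11 > 5, so the last convergent with denominator <= 5 is p_2/q_2 = 21/4.
The closest fraction with denominator <= 5 is either p_2/q_2 or the intermediate fraction (k*p_2 + p_1)/(k*q_2 + q_1) with the largest k >= 1 whose denominator stays <= 5; these approach x as k grows, and every other convergent or intermediate fraction in range is farther away.
Largest k: floor((5 - q_1)/q_2) = floor((5 - 3)/4) = 0.
Since k = 0, no intermediate fraction beyond p_2/q_2 has denominator <= 5, so the convergent 21/4 is the closest (its error is |195*4 - 21*37|/(37*4) = 3/148).

21/4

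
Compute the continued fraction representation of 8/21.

[0; 2, 1, 1, 1, 2]

Run the Euclidean algorithm on 8 and 21; the successive quotients are the partial quotients a_0, a_1, ... (each step inverts the fractional part left over by the previous one):
  8 = 0*21 + 8, so a_0 = 0.
  21 = 2*8 + 5, so a_1 = 2.
  8 = 1*5 + 3, so a_2 = 1.
  5 = 1*3 + 2, so a_3 = 1.
  3 = 1*2 + 1, so a_4 = 1.
  2 = 2*1 + 0, so a_5 = 2.
The remainder reaches 0 after 6 divisions, so the expansion has 6 partial quotients, read off in order.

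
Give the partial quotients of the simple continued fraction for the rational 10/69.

Run the Euclidean algorithm on 10 and 69; the successive quotients are the partial quotients a_0, a_1, ... (each step inverts the fractional part left over by the previous one):
  10 = 0*69 + 10, so a_0 = 0.
  69 = 6*10 + 9, so a_1 = 6.
  10 = 1*9 + 1, so a_2 = 1.
  9 = 9*1 + 0, so a_3 = 9.
The remainder reaches 0 after 4 divisions, so the expansion has 4 partial quotients, read off in order.

[0; 6, 1, 9]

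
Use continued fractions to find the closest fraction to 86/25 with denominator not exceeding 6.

Expand x = 86/25 as a continued fraction with the Euclidean algorithm:
  86 = 3*25 + 11, so a_0 = 3.
  25 = 2*11 + 3, so a_1 = 2.
  11 = 3*3 + 2, so a_2 = 3.
  3 = 1*2 + 1, so a_3 = 1.
  2 = 2*1 + 0, so a_4 = 2.
so x = [3; 2, 3, 1, 2].
Convergents (p_i = a_i*p_{i-1} + p_{i-2}, q_i = a_i*q_{i-1} + q_{i-2} with p_{-2}=0, p_{-1}=1, q_{-2}=1, q_{-1}=0), until the denominator exceeds 6:
  i=0: a_0=3, p_0 = 3*1 + 0 = 3, q_0 = 3*0 + 1 = 1.
  i=1: a_1=2, p_1 = 2*3 + 1 = 7, q_1 = 2*1 + 0 = 2.
  i=2: a_2=3, p_2 = 3*7 + 3 = 24, q_2 = 3*2 + 1 = 7.
q_2 = 7 > 6, so the last convergent with denominator <= 6 is p_1/q_1 = 7/2.
The closest fraction with denominator <= 6 is either p_1/q_1 or the intermediate fraction (k*p_1 + p_0)/(k*q_1 + q_0) with the largest k >= 1 whose denominator stays <= 6; these approach x as k grows, and every other convergent or intermediate fraction in range is farther away.
Largest k: floor((6 - q_0)/q_1) = floor((6 - 1)/2) = 2.
That gives (2*7 + 3)/(2*2 + 1) = 17/5.
Compare the errors: |x - 7/2| = |86*2 - 7*25|/(25*2) = 3/50, and |x - 17/5| = |86*5 - 17*25|/(25*5) = 5/125.
Cross-multiplying, 5*50 = 250 < 375 = 3*125, so 5/125 is smaller: the intermediate fraction 17/5 is closer to x than 7/2.

17/5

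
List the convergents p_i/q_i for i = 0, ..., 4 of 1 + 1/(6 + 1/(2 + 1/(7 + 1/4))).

1/1, 7/6, 15/13, 112/97, 463/401

Using the convergent recurrence p_i = a_i*p_{i-1} + p_{i-2}, q_i = a_i*q_{i-1} + q_{i-2} with p_{-2}=0, p_{-1}=1, q_{-2}=1, q_{-1}=0:
  i=0: a_0=1, p_0 = 1*1 + 0 = 1, q_0 = 1*0 + 1 = 1.
  i=1: a_1=6, p_1 = 6*1 + 1 = 7, q_1 = 6*1 + 0 = 6.
  i=2: a_2=2, p_2 = 2*7 + 1 = 15, q_2 = 2*6 + 1 = 13.
  i=3: a_3=7, p_3 = 7*15 + 7 = 112, q_3 = 7*13 + 6 = 97.
  i=4: a_4=4, p_4 = 4*112 + 15 = 463, q_4 = 4*97 + 13 = 401.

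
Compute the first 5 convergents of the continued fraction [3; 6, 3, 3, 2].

3/1, 19/6, 60/19, 199/63, 458/145

Using the convergent recurrence p_i = a_i*p_{i-1} + p_{i-2}, q_i = a_i*q_{i-1} + q_{i-2} with p_{-2}=0, p_{-1}=1, q_{-2}=1, q_{-1}=0:
  i=0: a_0=3, p_0 = 3*1 + 0 = 3, q_0 = 3*0 + 1 = 1.
  i=1: a_1=6, p_1 = 6*3 + 1 = 19, q_1 = 6*1 + 0 = 6.
  i=2: a_2=3, p_2 = 3*19 + 3 = 60, q_2 = 3*6 + 1 = 19.
  i=3: a_3=3, p_3 = 3*60 + 19 = 199, q_3 = 3*19 + 6 = 63.
  i=4: a_4=2, p_4 = 2*199 + 60 = 458, q_4 = 2*63 + 19 = 145.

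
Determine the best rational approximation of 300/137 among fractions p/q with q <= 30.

Expand x = 300/137 as a continued fraction with the Euclidean algorithm:
  300 = 2*137 + 26, so a_0 = 2.
  137 = 5*26 + 7, so a_1 = 5.
  26 = 3*7 + 5, so a_2 = 3.
  7 = 1*5 + 2, so a_3 = 1.
  5 = 2*2 + 1, so a_4 = 2.
  2 = 2*1 + 0, so a_5 = 2.
so x = [2; 5, 3, 1, 2, 2].
Convergents (p_i = a_i*p_{i-1} + p_{i-2}, q_i = a_i*q_{i-1} + q_{i-2} with p_{-2}=0, p_{-1}=1, q_{-2}=1, q_{-1}=0), until the denominator exceeds 30:
  i=0: a_0=2, p_0 = 2*1 + 0 = 2, q_0 = 2*0 + 1 = 1.
  i=1: a_1=5, p_1 = 5*2 + 1 = 11, q_1 = 5*1 + 0 = 5.
  i=2: a_2=3, p_2 = 3*11 + 2 = 35, q_2 = 3*5 + 1 = 16.
  i=3: a_3=1, p_3 = 1*35 + 11 = 46, q_3 = 1*16 + 5 = 21.
  i=4: a_4=2, p_4 = 2*46 + 35 = 127, q_4 = 2*21 + 16 = 58.
q_4 = 58 > 30, so the last convergent with denominator <= 30 is p_3/q_3 = 46/21.
The closest fraction with denominator <= 30 is either p_3/q_3 or the intermediate fraction (k*p_3 + p_2)/(k*q_3 + q_2) with the largest k >= 1 whose denominator stays <= 30; these approach x as k grows, and every other convergent or intermediate fraction in range is farther away.
Largest k: floor((30 - q_2)/q_3) = floor((30 - 16)/21) = 0.
Since k = 0, no intermediate fraction beyond p_3/q_3 has denominator <= 30, so the convergent 46/21 is the closest (its error is |300*21 - 46*137|/(137*21) = 2/2877).

46/21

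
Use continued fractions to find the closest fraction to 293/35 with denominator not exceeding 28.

226/27

Expand x = 293/35 as a continued fraction with the Euclidean algorithm:
  293 = 8*35 + 13, so a_0 = 8.
  35 = 2*13 + 9, so a_1 = 2.
  13 = 1*9 + 4, so a_2 = 1.
  9 = 2*4 + 1, so a_3 = 2.
  4 = 4*1 + 0, so a_4 = 4.
so x = [8; 2, 1, 2, 4].
Convergents (p_i = a_i*p_{i-1} + p_{i-2}, q_i = a_i*q_{i-1} + q_{i-2} with p_{-2}=0, p_{-1}=1, q_{-2}=1, q_{-1}=0), until the denominator exceeds 28:
  i=0: a_0=8, p_0 = 8*1 + 0 = 8, q_0 = 8*0 + 1 = 1.
  i=1: a_1=2, p_1 = 2*8 + 1 = 17, q_1 = 2*1 + 0 = 2.
  i=2: a_2=1, p_2 = 1*17 + 8 = 25, q_2 = 1*2 + 1 = 3.
  i=3: a_3=2, p_3 = 2*25 + 17 = 67, q_3 = 2*3 + 2 = 8.
  i=4: a_4=4, p_4 = 4*67 + 25 = 293, q_4 = 4*8 + 3 = 35.
q_4 = 35 > 28, so the last convergent with denominator <= 28 is p_3/q_3 = 67/8.
The closest fraction with denominator <= 28 is either p_3/q_3 or the intermediate fraction (k*p_3 + p_2)/(k*q_3 + q_2) with the largest k >= 1 whose denominator stays <= 28; these approach x as k grows, and every other convergent or intermediate fraction in range is farther away.
Largest k: floor((28 - q_2)/q_3) = floor((28 - 3)/8) = 3.
That gives (3*67 + 25)/(3*8 + 3) = 226/27.
Compare the errors: |x - 67/8| = |293*8 - 67*35|/(35*8) = 1/280, and |x - 226/27| = |293*27 - 226*35|/(35*27) = 1/945.
Cross-multiplying, 1*280 = 280 < 945 = 1*945, so 1/945 is smaller: the intermediate fraction 226/27 is closer to x than 67/8.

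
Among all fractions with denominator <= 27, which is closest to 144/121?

Expand x = 144/121 as a continued fraction with the Euclidean algorithm:
  144 = 1*121 + 23, so a_0 = 1.
  121 = 5*23 + 6, so a_1 = 5.
  23 = 3*6 + 5, so a_2 = 3.
  6 = 1*5 + 1, so a_3 = 1.
  5 = 5*1 + 0, so a_4 = 5.
so x = [1; 5, 3, 1, 5].
Convergents (p_i = a_i*p_{i-1} + p_{i-2}, q_i = a_i*q_{i-1} + q_{i-2} with p_{-2}=0, p_{-1}=1, q_{-2}=1, q_{-1}=0), until the denominator exceeds 27:
  i=0: a_0=1, p_0 = 1*1 + 0 = 1, q_0 = 1*0 + 1 = 1.
  i=1: a_1=5, p_1 = 5*1 + 1 = 6, q_1 = 5*1 + 0 = 5.
  i=2: a_2=3, p_2 = 3*6 + 1 = 19, q_2 = 3*5 + 1 = 16.
  i=3: a_3=1, p_3 = 1*19 + 6 = 25, q_3 = 1*16 + 5 = 21.
  i=4: a_4=5, p_4 = 5*25 + 19 = 144, q_4 = 5*21 + 16 = 121.
q_4 = 121 > 27, so the last convergent with denominator <= 27 is p_3/q_3 = 25/21.
The closest fraction with denominator <= 27 is either p_3/q_3 or the intermediate fraction (k*p_3 + p_2)/(k*q_3 + q_2) with the largest k >= 1 whose denominator stays <= 27; these approach x as k grows, and every other convergent or intermediate fraction in range is farther away.
Largest k: floor((27 - q_2)/q_3) = floor((27 - 16)/21) = 0.
Since k = 0, no intermediate fraction beyond p_3/q_3 has denominator <= 27, so the convergent 25/21 is the closest (its error is |144*21 - 25*121|/(121*21) = 1/2541).

25/21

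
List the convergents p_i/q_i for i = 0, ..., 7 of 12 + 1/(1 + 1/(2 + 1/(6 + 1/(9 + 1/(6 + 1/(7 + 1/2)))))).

12/1, 13/1, 38/3, 241/19, 2207/174, 13483/1063, 96588/7615, 206659/16293

Using the convergent recurrence p_i = a_i*p_{i-1} + p_{i-2}, q_i = a_i*q_{i-1} + q_{i-2} with p_{-2}=0, p_{-1}=1, q_{-2}=1, q_{-1}=0:
  i=0: a_0=12, p_0 = 12*1 + 0 = 12, q_0 = 12*0 + 1 = 1.
  i=1: a_1=1, p_1 = 1*12 + 1 = 13, q_1 = 1*1 + 0 = 1.
  i=2: a_2=2, p_2 = 2*13 + 12 = 38, q_2 = 2*1 + 1 = 3.
  i=3: a_3=6, p_3 = 6*38 + 13 = 241, q_3 = 6*3 + 1 = 19.
  i=4: a_4=9, p_4 = 9*241 + 38 = 2207, q_4 = 9*19 + 3 = 174.
  i=5: a_5=6, p_5 = 6*2207 + 241 = 13483, q_5 = 6*174 + 19 = 1063.
  i=6: a_6=7, p_6 = 7*13483 + 2207 = 96588, q_6 = 7*1063 + 174 = 7615.
  i=7: a_7=2, p_7 = 2*96588 + 13483 = 206659, q_7 = 2*7615 + 1063 = 16293.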